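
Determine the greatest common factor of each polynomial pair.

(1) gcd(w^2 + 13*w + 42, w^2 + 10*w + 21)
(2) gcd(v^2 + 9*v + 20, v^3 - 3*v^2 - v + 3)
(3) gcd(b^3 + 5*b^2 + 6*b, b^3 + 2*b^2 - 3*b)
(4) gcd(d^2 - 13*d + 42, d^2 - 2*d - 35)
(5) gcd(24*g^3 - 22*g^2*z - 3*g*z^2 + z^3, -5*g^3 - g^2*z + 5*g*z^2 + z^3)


(1) = w + 7
(2) = gcd((v + 4)*(v + 5), (v - 3)*(v - 1)*(v + 1)) = 1
(3) = gcd(b*(b + 2)*(b + 3), b*(b - 1)*(b + 3)) = b^2 + 3*b
(4) = d - 7
(5) = gcd((-6*g + z)*(-g + z)*(4*g + z), (-g + z)*(g + z)*(5*g + z)) = -g + z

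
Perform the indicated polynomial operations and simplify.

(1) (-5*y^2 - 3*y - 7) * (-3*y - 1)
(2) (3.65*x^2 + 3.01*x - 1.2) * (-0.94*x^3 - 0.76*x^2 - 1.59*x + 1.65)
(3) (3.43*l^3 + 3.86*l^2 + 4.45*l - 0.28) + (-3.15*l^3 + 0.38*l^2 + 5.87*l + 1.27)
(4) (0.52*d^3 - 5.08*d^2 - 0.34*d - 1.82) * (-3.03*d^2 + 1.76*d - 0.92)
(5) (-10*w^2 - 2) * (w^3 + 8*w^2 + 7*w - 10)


(1) = 15*y^3 + 14*y^2 + 24*y + 7
(2) = -3.431*x^5 - 5.6034*x^4 - 6.9631*x^3 + 2.1486*x^2 + 6.8745*x - 1.98
(3) = 0.28*l^3 + 4.24*l^2 + 10.32*l + 0.99
(4) = -1.5756*d^5 + 16.3076*d^4 - 8.389*d^3 + 9.5898*d^2 - 2.8904*d + 1.6744
(5) = -10*w^5 - 80*w^4 - 72*w^3 + 84*w^2 - 14*w + 20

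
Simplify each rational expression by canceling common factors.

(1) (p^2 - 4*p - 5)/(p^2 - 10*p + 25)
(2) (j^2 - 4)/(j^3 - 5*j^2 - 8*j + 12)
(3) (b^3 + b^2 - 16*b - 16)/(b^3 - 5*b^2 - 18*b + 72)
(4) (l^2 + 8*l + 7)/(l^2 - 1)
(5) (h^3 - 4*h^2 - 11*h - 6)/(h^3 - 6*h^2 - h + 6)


(1) = (p + 1)/(p - 5)
(2) = (j - 2)/(j^2 - 7*j + 6)
(3) = (b^2 - 3*b - 4)/(b^2 - 9*b + 18)
(4) = (l + 7)/(l - 1)
(5) = (h + 1)/(h - 1)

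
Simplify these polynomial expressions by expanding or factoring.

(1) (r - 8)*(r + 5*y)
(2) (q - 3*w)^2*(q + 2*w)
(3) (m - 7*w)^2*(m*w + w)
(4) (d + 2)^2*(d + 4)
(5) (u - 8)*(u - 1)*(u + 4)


(1) = r^2 + 5*r*y - 8*r - 40*y
(2) = q^3 - 4*q^2*w - 3*q*w^2 + 18*w^3
(3) = m^3*w - 14*m^2*w^2 + m^2*w + 49*m*w^3 - 14*m*w^2 + 49*w^3
(4) = d^3 + 8*d^2 + 20*d + 16
(5) = u^3 - 5*u^2 - 28*u + 32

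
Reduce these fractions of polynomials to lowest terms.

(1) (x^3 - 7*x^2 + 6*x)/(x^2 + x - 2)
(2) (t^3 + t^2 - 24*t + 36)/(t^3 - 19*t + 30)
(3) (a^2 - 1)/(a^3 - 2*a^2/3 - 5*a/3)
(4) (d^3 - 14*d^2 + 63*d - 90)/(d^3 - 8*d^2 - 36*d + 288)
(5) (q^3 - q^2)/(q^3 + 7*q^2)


(1) = (x^2 - 6*x)/(x + 2)
(2) = (t + 6)/(t + 5)
(3) = (3*a - 3)/(3*a^2 - 5*a)
(4) = (d^2 - 8*d + 15)/(d^2 - 2*d - 48)
(5) = (q - 1)/(q + 7)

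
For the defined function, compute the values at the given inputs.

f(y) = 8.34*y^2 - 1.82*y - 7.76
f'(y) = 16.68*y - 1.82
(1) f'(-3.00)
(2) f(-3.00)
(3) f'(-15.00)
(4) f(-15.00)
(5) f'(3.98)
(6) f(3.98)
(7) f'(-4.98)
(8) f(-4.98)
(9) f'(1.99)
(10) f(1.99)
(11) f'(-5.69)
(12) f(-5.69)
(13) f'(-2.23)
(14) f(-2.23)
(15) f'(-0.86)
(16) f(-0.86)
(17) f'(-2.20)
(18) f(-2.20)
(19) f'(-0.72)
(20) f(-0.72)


(1) = -51.86
(2) = 72.76
(3) = -252.02
(4) = 1896.04
(5) = 64.57
(6) = 117.11
(7) = -84.89
(8) = 208.14
(9) = 31.37
(10) = 21.65
(11) = -96.73
(12) = 272.61
(13) = -39.02
(14) = 37.77
(15) = -16.16
(16) = -0.03
(17) = -38.52
(18) = 36.61
(19) = -13.83
(20) = -2.13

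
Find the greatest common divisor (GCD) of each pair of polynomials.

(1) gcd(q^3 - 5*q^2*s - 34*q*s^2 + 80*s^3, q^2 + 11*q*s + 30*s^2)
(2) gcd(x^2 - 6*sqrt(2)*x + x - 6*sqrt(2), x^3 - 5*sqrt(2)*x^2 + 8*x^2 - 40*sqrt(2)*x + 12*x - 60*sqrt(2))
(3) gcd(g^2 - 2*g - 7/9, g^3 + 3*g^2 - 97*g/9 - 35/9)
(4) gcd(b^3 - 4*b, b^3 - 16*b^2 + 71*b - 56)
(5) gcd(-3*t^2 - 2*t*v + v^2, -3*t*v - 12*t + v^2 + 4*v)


(1) = gcd((q - 8*s)*(q - 2*s)*(q + 5*s), (q + 5*s)*(q + 6*s)) = q + 5*s
(2) = gcd((x + 1)*(x - 6*sqrt(2)), (x + 2)*(x + 6)*(x - 5*sqrt(2))) = 1
(3) = gcd((g - 7/3)*(g + 1/3), (g - 7/3)*(g + 1/3)*(g + 5)) = g^2 - 2*g - 7/9
(4) = 1
(5) = gcd((-3*t + v)*(t + v), (-3*t + v)*(v + 4)) = 3*t - v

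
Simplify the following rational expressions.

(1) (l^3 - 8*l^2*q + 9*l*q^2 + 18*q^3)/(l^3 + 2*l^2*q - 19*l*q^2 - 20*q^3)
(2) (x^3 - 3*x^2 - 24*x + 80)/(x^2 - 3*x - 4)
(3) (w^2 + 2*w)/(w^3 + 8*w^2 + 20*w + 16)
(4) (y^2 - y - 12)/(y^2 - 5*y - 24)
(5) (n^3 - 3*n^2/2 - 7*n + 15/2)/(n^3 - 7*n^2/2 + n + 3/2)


(1) = (-l^2 + 9*l*q - 18*q^2)/(-l^2 - l*q + 20*q^2)
(2) = (x^2 + x - 20)/(x + 1)
(3) = w/(w^2 + 6*w + 8)
(4) = (y - 4)/(y - 8)
(5) = (2*n + 5)/(2*n + 1)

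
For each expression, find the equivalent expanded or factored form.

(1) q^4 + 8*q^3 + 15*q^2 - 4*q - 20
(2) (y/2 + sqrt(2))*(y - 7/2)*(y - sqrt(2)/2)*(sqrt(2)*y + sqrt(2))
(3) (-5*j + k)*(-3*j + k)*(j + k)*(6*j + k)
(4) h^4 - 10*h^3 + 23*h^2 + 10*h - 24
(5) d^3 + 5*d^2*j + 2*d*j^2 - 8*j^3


(1) = (q - 1)*(q + 2)^2*(q + 5)
(2) = sqrt(2)*y^4/2 - 5*sqrt(2)*y^3/4 + 3*y^3/2 - 11*sqrt(2)*y^2/4 - 15*y^2/4 - 21*y/4 + 5*sqrt(2)*y/2 + 7*sqrt(2)/2
(3) = 90*j^4 + 57*j^3*k - 35*j^2*k^2 - j*k^3 + k^4
(4) = (h - 6)*(h - 4)*(h - 1)*(h + 1)
(5) = (d - j)*(d + 2*j)*(d + 4*j)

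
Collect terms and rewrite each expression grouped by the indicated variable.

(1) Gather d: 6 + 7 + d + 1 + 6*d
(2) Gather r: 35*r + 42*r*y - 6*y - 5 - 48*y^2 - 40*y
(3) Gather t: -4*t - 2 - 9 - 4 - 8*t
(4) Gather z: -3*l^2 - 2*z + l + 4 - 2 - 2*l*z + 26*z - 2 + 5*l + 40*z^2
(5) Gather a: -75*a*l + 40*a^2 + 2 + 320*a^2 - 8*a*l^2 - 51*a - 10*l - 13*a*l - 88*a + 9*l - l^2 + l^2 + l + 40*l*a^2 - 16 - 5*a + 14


(1) = 7*d + 14
(2) = r*(42*y + 35) - 48*y^2 - 46*y - 5
(3) = -12*t - 15
(4) = -3*l^2 + 6*l + 40*z^2 + z*(24 - 2*l)
(5) = a^2*(40*l + 360) + a*(-8*l^2 - 88*l - 144)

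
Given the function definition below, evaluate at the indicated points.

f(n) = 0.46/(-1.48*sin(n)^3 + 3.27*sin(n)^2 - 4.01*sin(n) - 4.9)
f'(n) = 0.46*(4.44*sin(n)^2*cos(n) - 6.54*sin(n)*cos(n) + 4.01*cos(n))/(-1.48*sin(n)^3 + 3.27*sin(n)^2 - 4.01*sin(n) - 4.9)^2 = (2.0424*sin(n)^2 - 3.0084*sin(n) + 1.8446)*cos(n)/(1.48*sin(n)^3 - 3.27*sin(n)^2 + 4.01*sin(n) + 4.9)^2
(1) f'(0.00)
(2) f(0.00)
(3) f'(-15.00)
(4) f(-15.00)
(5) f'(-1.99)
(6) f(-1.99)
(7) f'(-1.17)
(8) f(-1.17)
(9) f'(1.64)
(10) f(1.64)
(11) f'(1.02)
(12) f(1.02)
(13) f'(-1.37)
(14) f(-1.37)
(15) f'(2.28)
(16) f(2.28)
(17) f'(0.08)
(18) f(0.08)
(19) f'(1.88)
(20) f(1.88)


(1) = 0.08
(2) = -0.09
(3) = -14.03
(4) = -0.92
(5) = -0.37
(6) = 0.18
(7) = 0.33
(8) = 0.17
(9) = -0.00
(10) = -0.06
(11) = 0.01
(12) = -0.07
(13) = 0.11
(14) = 0.13
(15) = -0.01
(16) = -0.07
(17) = 0.06
(18) = -0.09
(19) = -0.01
(20) = -0.07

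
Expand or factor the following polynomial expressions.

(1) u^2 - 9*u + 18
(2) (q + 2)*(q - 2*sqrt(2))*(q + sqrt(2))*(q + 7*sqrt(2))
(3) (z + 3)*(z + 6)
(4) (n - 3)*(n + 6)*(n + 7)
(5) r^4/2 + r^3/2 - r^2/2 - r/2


(1) = (u - 6)*(u - 3)
(2) = q^4 + 2*q^3 + 6*sqrt(2)*q^3 - 18*q^2 + 12*sqrt(2)*q^2 - 28*sqrt(2)*q - 36*q - 56*sqrt(2)
(3) = z^2 + 9*z + 18
(4) = n^3 + 10*n^2 + 3*n - 126
(5) = r*(r/2 + 1/2)*(r - 1)*(r + 1)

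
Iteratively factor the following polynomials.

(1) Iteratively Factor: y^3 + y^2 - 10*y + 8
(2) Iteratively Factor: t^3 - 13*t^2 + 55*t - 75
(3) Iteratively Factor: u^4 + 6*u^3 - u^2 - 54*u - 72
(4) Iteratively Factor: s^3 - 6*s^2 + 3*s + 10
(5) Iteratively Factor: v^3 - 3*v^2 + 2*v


(1) = (y - 1)*(y^2 + 2*y - 8) = (y - 2)*(y - 1)*(y + 4)
(2) = (t - 5)*(t^2 - 8*t + 15) = (t - 5)*(t - 3)*(t - 5)
(3) = (u + 3)*(u^3 + 3*u^2 - 10*u - 24) = (u + 2)*(u + 3)*(u^2 + u - 12) = (u - 3)*(u + 2)*(u + 3)*(u + 4)
(4) = (s + 1)*(s^2 - 7*s + 10) = (s - 5)*(s + 1)*(s - 2)
(5) = (v - 2)*(v^2 - v) = (v - 2)*(v - 1)*(v)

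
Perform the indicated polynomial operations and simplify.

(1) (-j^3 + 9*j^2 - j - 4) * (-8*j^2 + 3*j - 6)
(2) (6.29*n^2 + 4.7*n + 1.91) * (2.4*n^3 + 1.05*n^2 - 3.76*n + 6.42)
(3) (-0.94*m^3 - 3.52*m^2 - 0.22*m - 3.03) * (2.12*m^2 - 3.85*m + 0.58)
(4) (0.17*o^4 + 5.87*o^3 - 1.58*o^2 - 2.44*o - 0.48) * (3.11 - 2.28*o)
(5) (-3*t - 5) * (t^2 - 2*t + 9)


(1) = 8*j^5 - 75*j^4 + 41*j^3 - 25*j^2 - 6*j + 24
(2) = 15.096*n^5 + 17.8845*n^4 - 14.1314*n^3 + 24.7153*n^2 + 22.9924*n + 12.2622
(3) = -1.9928*m^5 - 3.8434*m^4 + 12.5404*m^3 - 7.6182*m^2 + 11.5379*m - 1.7574
(4) = -0.3876*o^5 - 12.8549*o^4 + 21.8581*o^3 + 0.6494*o^2 - 6.494*o - 1.4928
(5) = -3*t^3 + t^2 - 17*t - 45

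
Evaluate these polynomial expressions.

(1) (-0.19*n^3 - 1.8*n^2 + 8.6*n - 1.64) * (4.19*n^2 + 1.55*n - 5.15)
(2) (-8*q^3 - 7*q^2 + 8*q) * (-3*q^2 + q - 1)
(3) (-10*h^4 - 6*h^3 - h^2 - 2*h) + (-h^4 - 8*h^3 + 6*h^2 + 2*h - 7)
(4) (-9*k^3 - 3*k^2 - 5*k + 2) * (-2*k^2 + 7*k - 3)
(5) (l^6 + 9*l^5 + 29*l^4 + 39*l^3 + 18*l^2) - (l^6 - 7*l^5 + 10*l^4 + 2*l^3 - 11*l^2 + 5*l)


(1) = -0.7961*n^5 - 7.8365*n^4 + 34.2225*n^3 + 15.7284*n^2 - 46.832*n + 8.446
(2) = 24*q^5 + 13*q^4 - 23*q^3 + 15*q^2 - 8*q
(3) = -11*h^4 - 14*h^3 + 5*h^2 - 7
(4) = 18*k^5 - 57*k^4 + 16*k^3 - 30*k^2 + 29*k - 6
(5) = 16*l^5 + 19*l^4 + 37*l^3 + 29*l^2 - 5*l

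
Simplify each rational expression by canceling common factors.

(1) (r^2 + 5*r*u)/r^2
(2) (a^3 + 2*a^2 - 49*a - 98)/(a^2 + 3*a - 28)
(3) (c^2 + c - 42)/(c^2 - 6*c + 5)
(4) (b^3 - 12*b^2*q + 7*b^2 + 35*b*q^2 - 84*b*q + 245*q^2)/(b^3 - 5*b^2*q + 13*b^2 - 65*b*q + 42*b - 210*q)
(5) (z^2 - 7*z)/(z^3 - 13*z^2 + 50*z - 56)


(1) = (r + 5*u)/r
(2) = (a^2 - 5*a - 14)/(a - 4)
(3) = (c^2 + c - 42)/(c^2 - 6*c + 5)
(4) = (b - 7*q)/(b + 6)
(5) = z/(z^2 - 6*z + 8)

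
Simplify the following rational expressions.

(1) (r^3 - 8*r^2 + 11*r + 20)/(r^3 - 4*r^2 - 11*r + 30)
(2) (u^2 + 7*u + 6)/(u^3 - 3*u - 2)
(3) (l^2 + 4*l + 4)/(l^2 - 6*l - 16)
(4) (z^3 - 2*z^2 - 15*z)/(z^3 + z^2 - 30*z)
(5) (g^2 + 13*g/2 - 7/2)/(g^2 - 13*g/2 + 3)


(1) = (r^2 - 3*r - 4)/(r^2 + r - 6)
(2) = (u + 6)/(u^2 - u - 2)
(3) = (l + 2)/(l - 8)
(4) = (z + 3)/(z + 6)
(5) = (g + 7)/(g - 6)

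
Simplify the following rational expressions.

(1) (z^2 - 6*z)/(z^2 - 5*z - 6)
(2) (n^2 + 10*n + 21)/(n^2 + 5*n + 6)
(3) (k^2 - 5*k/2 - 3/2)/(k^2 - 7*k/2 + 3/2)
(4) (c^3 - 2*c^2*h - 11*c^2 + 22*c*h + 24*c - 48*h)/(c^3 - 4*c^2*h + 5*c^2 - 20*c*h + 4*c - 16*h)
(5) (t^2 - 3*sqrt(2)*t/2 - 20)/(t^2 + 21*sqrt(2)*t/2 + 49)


(1) = z/(z + 1)
(2) = (n + 7)/(n + 2)
(3) = (2*k + 1)/(2*k - 1)
(4) = (c^3 - 2*c^2*h - 11*c^2 + 22*c*h + 24*c - 48*h)/(c^3 - 4*c^2*h + 5*c^2 - 20*c*h + 4*c - 16*h)
(5) = (4*t^2 - 6*sqrt(2)*t - 80)/(4*t^2 + 42*sqrt(2)*t + 196)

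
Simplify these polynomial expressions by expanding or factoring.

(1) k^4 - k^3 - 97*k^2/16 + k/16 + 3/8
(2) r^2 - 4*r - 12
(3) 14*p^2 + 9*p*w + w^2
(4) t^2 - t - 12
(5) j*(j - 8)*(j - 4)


(1) = (k - 3)*(k - 1/4)*(k + 1/4)*(k + 2)
(2) = (r - 6)*(r + 2)
(3) = (2*p + w)*(7*p + w)
(4) = (t - 4)*(t + 3)
(5) = j^3 - 12*j^2 + 32*j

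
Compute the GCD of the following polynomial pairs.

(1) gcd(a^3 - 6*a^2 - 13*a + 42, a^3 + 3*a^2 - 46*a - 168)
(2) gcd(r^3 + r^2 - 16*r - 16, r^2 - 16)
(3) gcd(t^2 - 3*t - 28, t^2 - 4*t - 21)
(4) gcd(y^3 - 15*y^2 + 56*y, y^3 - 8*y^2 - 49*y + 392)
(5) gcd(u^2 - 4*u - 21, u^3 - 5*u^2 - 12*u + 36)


(1) = gcd((a - 7)*(a - 2)*(a + 3), (a - 7)*(a + 4)*(a + 6)) = a - 7
(2) = gcd((r - 4)*(r + 1)*(r + 4), (r - 4)*(r + 4)) = r^2 - 16
(3) = gcd((t - 7)*(t + 4), (t - 7)*(t + 3)) = t - 7
(4) = gcd(y*(y - 8)*(y - 7), (y - 8)*(y - 7)*(y + 7)) = y^2 - 15*y + 56
(5) = u + 3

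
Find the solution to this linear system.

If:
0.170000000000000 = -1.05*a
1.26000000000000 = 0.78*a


Then:
No Solution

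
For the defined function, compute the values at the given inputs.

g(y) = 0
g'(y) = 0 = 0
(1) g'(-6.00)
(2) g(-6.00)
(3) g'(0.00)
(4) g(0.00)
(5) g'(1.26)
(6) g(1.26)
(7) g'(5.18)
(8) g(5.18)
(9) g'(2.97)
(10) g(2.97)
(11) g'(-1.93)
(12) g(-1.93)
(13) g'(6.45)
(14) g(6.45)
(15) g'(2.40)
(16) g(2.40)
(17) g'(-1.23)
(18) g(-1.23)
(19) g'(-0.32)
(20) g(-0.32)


(1) = 0.00
(2) = 0.00
(3) = 0.00
(4) = 0.00
(5) = 0.00
(6) = 0.00
(7) = 0.00
(8) = 0.00
(9) = 0.00
(10) = 0.00
(11) = 0.00
(12) = 0.00
(13) = 0.00
(14) = 0.00
(15) = 0.00
(16) = 0.00
(17) = 0.00
(18) = 0.00
(19) = 0.00
(20) = 0.00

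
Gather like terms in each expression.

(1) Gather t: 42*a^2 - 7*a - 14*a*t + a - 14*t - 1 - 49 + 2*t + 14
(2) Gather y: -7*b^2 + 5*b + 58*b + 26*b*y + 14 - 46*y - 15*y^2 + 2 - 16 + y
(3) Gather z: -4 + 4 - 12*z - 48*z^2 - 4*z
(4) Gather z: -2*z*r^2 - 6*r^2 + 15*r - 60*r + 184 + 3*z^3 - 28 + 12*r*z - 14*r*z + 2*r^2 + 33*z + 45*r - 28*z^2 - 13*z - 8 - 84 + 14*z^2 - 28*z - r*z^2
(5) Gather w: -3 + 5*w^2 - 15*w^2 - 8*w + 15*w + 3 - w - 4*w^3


(1) = 42*a^2 - 6*a + t*(-14*a - 12) - 36
(2) = -7*b^2 + 63*b - 15*y^2 + y*(26*b - 45)
(3) = -48*z^2 - 16*z
(4) = -4*r^2 + 3*z^3 + z^2*(-r - 14) + z*(-2*r^2 - 2*r - 8) + 64
(5) = -4*w^3 - 10*w^2 + 6*w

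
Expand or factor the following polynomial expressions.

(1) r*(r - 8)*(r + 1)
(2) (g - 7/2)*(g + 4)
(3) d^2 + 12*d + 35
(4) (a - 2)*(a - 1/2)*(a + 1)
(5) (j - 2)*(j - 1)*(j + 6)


(1) = r^3 - 7*r^2 - 8*r
(2) = g^2 + g/2 - 14
(3) = (d + 5)*(d + 7)
(4) = a^3 - 3*a^2/2 - 3*a/2 + 1
(5) = j^3 + 3*j^2 - 16*j + 12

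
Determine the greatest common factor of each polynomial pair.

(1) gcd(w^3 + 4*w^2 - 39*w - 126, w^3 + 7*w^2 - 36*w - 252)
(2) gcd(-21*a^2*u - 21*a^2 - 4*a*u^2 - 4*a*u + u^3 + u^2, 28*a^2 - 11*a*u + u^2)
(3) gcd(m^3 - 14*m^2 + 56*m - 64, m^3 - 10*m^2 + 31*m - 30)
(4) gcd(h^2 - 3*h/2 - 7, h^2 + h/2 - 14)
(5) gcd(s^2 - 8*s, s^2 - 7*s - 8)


(1) = gcd((w - 6)*(w + 3)*(w + 7), (w - 6)*(w + 6)*(w + 7)) = w^2 + w - 42
(2) = gcd((-7*a + u)*(3*a + u)*(u + 1), (-7*a + u)*(-4*a + u)) = -7*a + u
(3) = m - 2
(4) = gcd((h - 7/2)*(h + 2), (h - 7/2)*(h + 4)) = h - 7/2
(5) = s - 8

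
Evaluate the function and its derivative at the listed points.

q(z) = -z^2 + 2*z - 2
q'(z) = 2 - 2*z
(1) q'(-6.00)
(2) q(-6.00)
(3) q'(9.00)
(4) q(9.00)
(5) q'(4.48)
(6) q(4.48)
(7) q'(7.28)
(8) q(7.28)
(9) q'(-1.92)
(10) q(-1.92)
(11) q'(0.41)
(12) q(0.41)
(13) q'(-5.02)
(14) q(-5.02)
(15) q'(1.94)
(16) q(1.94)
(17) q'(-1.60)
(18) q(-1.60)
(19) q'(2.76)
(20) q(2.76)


(1) = 14.00
(2) = -50.00
(3) = -16.00
(4) = -65.00
(5) = -6.96
(6) = -13.11
(7) = -12.56
(8) = -40.44
(9) = 5.84
(10) = -9.53
(11) = 1.18
(12) = -1.35
(13) = 12.04
(14) = -37.24
(15) = -1.88
(16) = -1.88
(17) = 5.20
(18) = -7.76
(19) = -3.52
(20) = -4.10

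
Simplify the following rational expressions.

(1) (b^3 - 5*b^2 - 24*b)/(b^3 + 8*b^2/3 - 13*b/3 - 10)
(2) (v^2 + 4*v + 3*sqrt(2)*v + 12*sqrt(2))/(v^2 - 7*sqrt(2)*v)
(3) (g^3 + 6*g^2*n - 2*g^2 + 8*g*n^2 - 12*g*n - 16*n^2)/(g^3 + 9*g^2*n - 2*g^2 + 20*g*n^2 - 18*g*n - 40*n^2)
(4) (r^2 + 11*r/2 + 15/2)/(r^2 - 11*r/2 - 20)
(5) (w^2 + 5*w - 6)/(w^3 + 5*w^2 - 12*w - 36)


(1) = (3*b^2 - 24*b)/(3*b^2 - b - 10)
(2) = (v^2 + v*(4 + 3*sqrt(2)) + 12*sqrt(2))/(v^2 - 7*sqrt(2)*v)
(3) = (g + 2*n)/(g + 5*n)
(4) = (r + 3)/(r - 8)
(5) = (w - 1)/(w^2 - w - 6)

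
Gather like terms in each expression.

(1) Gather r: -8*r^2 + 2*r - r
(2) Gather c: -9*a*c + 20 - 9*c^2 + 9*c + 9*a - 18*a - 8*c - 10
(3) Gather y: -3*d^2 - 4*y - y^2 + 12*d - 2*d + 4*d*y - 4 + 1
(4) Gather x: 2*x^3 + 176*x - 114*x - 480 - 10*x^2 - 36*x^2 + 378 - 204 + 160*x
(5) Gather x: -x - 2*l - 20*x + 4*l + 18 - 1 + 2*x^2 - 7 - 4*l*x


(1) = -8*r^2 + r
(2) = -9*a - 9*c^2 + c*(1 - 9*a) + 10
(3) = -3*d^2 + 10*d - y^2 + y*(4*d - 4) - 3
(4) = 2*x^3 - 46*x^2 + 222*x - 306
(5) = 2*l + 2*x^2 + x*(-4*l - 21) + 10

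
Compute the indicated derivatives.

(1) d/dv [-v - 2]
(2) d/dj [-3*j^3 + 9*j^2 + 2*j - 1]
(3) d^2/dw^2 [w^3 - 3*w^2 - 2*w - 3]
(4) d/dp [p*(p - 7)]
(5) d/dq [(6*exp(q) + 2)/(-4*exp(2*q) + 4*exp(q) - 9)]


(1) = -1
(2) = -9*j^2 + 18*j + 2
(3) = 6*w - 6
(4) = 2*p - 7
(5) = (24*exp(2*q) + 16*exp(q) - 62)*exp(q)/(16*exp(4*q) - 32*exp(3*q) + 88*exp(2*q) - 72*exp(q) + 81)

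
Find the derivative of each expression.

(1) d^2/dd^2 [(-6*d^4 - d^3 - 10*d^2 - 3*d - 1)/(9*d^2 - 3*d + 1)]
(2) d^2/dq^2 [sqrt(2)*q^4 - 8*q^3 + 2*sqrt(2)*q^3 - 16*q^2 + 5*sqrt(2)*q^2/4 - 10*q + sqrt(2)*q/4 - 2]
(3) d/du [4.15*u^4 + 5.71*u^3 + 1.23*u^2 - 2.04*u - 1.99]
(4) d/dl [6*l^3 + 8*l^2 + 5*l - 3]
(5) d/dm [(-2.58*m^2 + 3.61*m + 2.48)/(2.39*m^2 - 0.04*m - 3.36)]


(1) = 2*(-486*d^6 + 486*d^5 - 324*d^4 - 369*d^3 + 159*d - 19)/(729*d^6 - 729*d^5 + 486*d^4 - 189*d^3 + 54*d^2 - 9*d + 1)
(2) = 12*sqrt(2)*q^2 - 48*q + 12*sqrt(2)*q - 32 + 5*sqrt(2)/2
(3) = 16.6*u^3 + 17.13*u^2 + 2.46*u - 2.04
(4) = 18*l^2 + 16*l + 5
(5) = (-8.5247*m^2 + 5.4832*m - 12.0304)/(5.7121*m^4 - 0.1912*m^3 - 16.0592*m^2 + 0.2688*m + 11.2896)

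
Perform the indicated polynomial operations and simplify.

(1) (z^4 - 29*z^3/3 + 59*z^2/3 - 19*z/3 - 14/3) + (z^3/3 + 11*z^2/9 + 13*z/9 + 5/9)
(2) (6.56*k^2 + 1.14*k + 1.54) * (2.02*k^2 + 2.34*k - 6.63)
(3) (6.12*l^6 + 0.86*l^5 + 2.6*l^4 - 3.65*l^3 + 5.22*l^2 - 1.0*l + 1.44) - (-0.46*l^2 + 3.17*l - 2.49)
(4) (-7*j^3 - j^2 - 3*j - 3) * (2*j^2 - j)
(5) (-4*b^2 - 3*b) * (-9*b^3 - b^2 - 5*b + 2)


(1) = z^4 - 28*z^3/3 + 188*z^2/9 - 44*z/9 - 37/9
(2) = 13.2512*k^4 + 17.6532*k^3 - 37.7144*k^2 - 3.9546*k - 10.2102
(3) = 6.12*l^6 + 0.86*l^5 + 2.6*l^4 - 3.65*l^3 + 5.68*l^2 - 4.17*l + 3.93
(4) = -14*j^5 + 5*j^4 - 5*j^3 - 3*j^2 + 3*j
(5) = 36*b^5 + 31*b^4 + 23*b^3 + 7*b^2 - 6*b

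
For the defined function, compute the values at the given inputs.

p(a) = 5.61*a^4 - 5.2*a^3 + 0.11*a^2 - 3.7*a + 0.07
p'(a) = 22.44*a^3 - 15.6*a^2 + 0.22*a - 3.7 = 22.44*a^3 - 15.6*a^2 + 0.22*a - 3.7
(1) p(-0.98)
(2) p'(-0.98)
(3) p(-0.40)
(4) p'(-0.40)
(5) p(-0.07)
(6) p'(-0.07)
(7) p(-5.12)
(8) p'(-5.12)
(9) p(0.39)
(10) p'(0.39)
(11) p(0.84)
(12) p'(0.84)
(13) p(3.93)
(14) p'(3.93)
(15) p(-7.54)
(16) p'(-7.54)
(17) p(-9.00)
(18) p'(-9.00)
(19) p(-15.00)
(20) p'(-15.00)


(1) = 13.87
(2) = -40.02
(3) = 2.04
(4) = -7.72
(5) = 0.33
(6) = -3.80
(7) = 4574.99
(8) = -3425.62
(9) = -1.53
(10) = -4.66
(11) = -3.25
(12) = -1.22
(13) = 1009.83
(14) = 1118.30
(15) = 20395.37
(16) = -10511.40
(17) = 40640.29
(18) = -17628.04
(19) = 301636.57
(20) = -79252.00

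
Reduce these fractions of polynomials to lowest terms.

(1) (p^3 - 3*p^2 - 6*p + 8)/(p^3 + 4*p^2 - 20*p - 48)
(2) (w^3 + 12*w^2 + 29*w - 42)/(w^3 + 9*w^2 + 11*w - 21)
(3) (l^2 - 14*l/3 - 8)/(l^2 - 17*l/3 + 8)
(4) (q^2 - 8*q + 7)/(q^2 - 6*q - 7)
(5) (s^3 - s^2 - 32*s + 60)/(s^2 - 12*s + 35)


(1) = (p - 1)/(p + 6)
(2) = (w + 6)/(w + 3)
(3) = (3*l^2 - 14*l - 24)/(3*l^2 - 17*l + 24)
(4) = (q - 1)/(q + 1)
(5) = (s^2 + 4*s - 12)/(s - 7)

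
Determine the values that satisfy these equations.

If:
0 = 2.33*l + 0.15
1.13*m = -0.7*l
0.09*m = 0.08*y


Then:
l = -0.06
m = 0.04
y = 0.04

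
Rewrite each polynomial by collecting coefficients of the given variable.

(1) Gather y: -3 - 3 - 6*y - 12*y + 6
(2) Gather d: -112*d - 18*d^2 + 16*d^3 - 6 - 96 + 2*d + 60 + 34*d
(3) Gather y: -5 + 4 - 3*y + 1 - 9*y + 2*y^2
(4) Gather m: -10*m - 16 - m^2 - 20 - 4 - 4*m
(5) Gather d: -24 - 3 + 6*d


(1) = -18*y
(2) = 16*d^3 - 18*d^2 - 76*d - 42
(3) = 2*y^2 - 12*y
(4) = -m^2 - 14*m - 40
(5) = 6*d - 27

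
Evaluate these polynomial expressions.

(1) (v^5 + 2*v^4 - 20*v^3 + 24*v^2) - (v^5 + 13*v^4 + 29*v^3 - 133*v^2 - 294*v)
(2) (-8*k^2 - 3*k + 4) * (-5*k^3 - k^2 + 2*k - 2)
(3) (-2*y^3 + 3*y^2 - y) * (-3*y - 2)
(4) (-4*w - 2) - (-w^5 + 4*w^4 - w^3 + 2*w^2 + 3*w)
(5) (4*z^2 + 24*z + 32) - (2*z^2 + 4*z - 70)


(1) = -11*v^4 - 49*v^3 + 157*v^2 + 294*v
(2) = 40*k^5 + 23*k^4 - 33*k^3 + 6*k^2 + 14*k - 8
(3) = 6*y^4 - 5*y^3 - 3*y^2 + 2*y
(4) = w^5 - 4*w^4 + w^3 - 2*w^2 - 7*w - 2
(5) = 2*z^2 + 20*z + 102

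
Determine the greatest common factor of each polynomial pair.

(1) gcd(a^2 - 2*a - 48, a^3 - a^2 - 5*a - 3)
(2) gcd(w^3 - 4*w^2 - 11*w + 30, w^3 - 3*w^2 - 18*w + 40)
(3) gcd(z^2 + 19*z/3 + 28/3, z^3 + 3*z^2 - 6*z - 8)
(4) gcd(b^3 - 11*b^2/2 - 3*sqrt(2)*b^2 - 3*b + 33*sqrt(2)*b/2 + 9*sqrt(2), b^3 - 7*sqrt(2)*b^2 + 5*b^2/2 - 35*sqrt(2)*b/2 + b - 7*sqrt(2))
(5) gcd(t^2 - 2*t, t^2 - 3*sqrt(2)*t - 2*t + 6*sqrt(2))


(1) = 1
(2) = gcd((w - 5)*(w - 2)*(w + 3), (w - 5)*(w - 2)*(w + 4)) = w^2 - 7*w + 10
(3) = gcd((z + 7/3)*(z + 4), (z - 2)*(z + 1)*(z + 4)) = z + 4
(4) = gcd((b - 6)*(b + 1/2)*(b - 3*sqrt(2)), (b + 1/2)*(b + 2)*(b - 7*sqrt(2))) = b + 1/2
(5) = gcd(t*(t - 2), (t - 2)*(t - 3*sqrt(2))) = t - 2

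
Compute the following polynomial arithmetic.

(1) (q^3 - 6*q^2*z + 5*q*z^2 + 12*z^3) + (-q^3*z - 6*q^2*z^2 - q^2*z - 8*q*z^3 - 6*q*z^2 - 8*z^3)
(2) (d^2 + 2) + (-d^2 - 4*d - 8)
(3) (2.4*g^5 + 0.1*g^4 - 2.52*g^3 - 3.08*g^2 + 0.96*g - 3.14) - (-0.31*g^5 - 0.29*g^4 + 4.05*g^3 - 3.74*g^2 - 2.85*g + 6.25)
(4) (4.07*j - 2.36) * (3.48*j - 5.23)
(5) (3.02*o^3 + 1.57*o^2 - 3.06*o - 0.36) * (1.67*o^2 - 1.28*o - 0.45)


(1) = -q^3*z + q^3 - 6*q^2*z^2 - 7*q^2*z - 8*q*z^3 - q*z^2 + 4*z^3
(2) = -4*d - 6
(3) = 2.71*g^5 + 0.39*g^4 - 6.57*g^3 + 0.66*g^2 + 3.81*g - 9.39
(4) = 14.1636*j^2 - 29.4989*j + 12.3428
(5) = 5.0434*o^5 - 1.2437*o^4 - 8.4788*o^3 + 2.6091*o^2 + 1.8378*o + 0.162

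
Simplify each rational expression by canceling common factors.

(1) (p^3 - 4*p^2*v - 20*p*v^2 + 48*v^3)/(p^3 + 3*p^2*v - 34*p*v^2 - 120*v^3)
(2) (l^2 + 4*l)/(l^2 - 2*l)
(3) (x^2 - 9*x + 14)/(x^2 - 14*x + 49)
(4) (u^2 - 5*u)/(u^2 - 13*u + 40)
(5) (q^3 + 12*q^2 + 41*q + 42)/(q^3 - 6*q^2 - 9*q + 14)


(1) = (p - 2*v)/(p + 5*v)
(2) = (l + 4)/(l - 2)
(3) = (x - 2)/(x - 7)
(4) = u/(u - 8)
(5) = (q^2 + 10*q + 21)/(q^2 - 8*q + 7)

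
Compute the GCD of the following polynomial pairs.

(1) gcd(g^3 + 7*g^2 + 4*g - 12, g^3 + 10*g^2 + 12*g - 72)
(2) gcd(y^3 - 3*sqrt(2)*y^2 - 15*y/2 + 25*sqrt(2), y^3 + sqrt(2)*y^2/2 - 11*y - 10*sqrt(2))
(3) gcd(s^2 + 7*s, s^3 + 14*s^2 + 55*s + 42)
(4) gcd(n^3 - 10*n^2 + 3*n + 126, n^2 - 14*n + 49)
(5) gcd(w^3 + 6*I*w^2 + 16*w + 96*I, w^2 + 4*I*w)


(1) = g + 6
(2) = gcd((y - 5*sqrt(2)/2)^2*(y + 2*sqrt(2)), (y - 5*sqrt(2)/2)*(y + sqrt(2))*(y + 2*sqrt(2))) = y^2 - sqrt(2)*y/2 - 10
(3) = s + 7
(4) = gcd((n - 7)*(n - 6)*(n + 3), (n - 7)^2) = n - 7
(5) = gcd((w - 4*I)*(w + 4*I)*(w + 6*I), w*(w + 4*I)) = w + 4*I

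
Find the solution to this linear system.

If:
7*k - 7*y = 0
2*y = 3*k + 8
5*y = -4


Then:
No Solution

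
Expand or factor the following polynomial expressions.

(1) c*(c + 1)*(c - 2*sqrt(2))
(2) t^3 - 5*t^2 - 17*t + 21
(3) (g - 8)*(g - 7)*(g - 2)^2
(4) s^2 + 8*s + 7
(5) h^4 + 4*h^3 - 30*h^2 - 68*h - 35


(1) = c^3 - 2*sqrt(2)*c^2 + c^2 - 2*sqrt(2)*c
(2) = (t - 7)*(t - 1)*(t + 3)
(3) = g^4 - 19*g^3 + 120*g^2 - 284*g + 224
(4) = (s + 1)*(s + 7)
(5) = (h - 5)*(h + 1)^2*(h + 7)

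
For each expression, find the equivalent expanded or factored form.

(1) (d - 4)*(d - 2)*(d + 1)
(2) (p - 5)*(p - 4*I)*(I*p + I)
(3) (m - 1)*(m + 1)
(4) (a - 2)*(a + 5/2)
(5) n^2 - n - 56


(1) = d^3 - 5*d^2 + 2*d + 8
(2) = I*p^3 + 4*p^2 - 4*I*p^2 - 16*p - 5*I*p - 20
(3) = m^2 - 1
(4) = a^2 + a/2 - 5
(5) = (n - 8)*(n + 7)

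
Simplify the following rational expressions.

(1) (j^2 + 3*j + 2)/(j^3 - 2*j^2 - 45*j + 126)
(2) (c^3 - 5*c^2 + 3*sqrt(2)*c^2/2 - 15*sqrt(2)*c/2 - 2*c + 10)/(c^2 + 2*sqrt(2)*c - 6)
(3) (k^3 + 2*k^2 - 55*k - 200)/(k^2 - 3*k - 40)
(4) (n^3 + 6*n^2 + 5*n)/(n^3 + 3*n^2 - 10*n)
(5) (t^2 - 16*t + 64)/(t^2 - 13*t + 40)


(1) = (j^2 + 3*j + 2)/(j^3 - 2*j^2 - 45*j + 126)
(2) = (2*c^3 + c^2*(-10 + 3*sqrt(2)) + c*(-15*sqrt(2) - 4) + 20)/(2*c^2 + 4*sqrt(2)*c - 12)
(3) = k + 5
(4) = (n + 1)/(n - 2)
(5) = (t - 8)/(t - 5)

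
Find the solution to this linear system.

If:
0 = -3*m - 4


Then:
m = -4/3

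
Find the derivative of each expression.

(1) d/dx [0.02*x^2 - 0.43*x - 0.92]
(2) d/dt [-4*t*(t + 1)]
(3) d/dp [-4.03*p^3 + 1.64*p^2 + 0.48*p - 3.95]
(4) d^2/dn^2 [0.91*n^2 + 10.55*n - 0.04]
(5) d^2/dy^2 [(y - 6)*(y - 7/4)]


(1) = 0.04*x - 0.43
(2) = -8*t - 4
(3) = -12.09*p^2 + 3.28*p + 0.48
(4) = 1.82000000000000
(5) = 2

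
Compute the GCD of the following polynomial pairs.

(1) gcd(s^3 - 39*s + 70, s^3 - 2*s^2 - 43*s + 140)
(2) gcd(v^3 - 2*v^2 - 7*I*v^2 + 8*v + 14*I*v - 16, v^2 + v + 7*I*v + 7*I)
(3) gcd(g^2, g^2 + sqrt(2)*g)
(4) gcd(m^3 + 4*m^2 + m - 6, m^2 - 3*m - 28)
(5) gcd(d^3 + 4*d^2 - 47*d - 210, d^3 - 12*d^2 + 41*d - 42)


(1) = gcd((s - 5)*(s - 2)*(s + 7), (s - 5)*(s - 4)*(s + 7)) = s^2 + 2*s - 35
(2) = gcd((v - 2)*(v - 8*I)*(v + I), (v + 1)*(v + 7*I)) = 1
(3) = g
(4) = 1
(5) = gcd((d - 7)*(d + 5)*(d + 6), (d - 7)*(d - 3)*(d - 2)) = d - 7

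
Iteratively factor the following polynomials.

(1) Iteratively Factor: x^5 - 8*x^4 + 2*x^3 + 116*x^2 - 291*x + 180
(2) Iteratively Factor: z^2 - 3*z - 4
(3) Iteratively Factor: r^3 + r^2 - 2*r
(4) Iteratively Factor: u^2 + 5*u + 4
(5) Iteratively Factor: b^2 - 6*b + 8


(1) = (x - 3)*(x^4 - 5*x^3 - 13*x^2 + 77*x - 60) = (x - 3)*(x - 1)*(x^3 - 4*x^2 - 17*x + 60) = (x - 5)*(x - 3)*(x - 1)*(x^2 + x - 12) = (x - 5)*(x - 3)*(x - 1)*(x + 4)*(x - 3)
(2) = (z + 1)*(z - 4)
(3) = (r + 2)*(r^2 - r) = (r - 1)*(r + 2)*(r)
(4) = (u + 4)*(u + 1)
(5) = (b - 2)*(b - 4)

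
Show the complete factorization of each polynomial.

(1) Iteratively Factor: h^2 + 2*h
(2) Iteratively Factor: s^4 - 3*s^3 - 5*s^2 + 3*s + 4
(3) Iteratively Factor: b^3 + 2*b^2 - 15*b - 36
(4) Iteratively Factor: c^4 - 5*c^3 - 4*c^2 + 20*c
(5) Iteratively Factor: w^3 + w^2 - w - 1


(1) = (h)*(h + 2)
(2) = (s + 1)*(s^3 - 4*s^2 - s + 4) = (s + 1)^2*(s^2 - 5*s + 4) = (s - 4)*(s + 1)^2*(s - 1)
(3) = (b + 3)*(b^2 - b - 12) = (b + 3)^2*(b - 4)
(4) = (c - 2)*(c^3 - 3*c^2 - 10*c) = (c - 5)*(c - 2)*(c^2 + 2*c) = (c - 5)*(c - 2)*(c + 2)*(c)
(5) = (w - 1)*(w^2 + 2*w + 1) = (w - 1)*(w + 1)*(w + 1)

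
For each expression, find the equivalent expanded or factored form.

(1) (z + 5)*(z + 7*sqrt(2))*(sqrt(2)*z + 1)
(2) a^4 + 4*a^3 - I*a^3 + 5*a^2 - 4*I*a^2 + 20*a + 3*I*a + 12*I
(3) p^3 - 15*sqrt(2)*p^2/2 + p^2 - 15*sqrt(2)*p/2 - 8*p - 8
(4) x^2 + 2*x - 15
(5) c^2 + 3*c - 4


(1) = sqrt(2)*z^3 + 5*sqrt(2)*z^2 + 15*z^2 + 7*sqrt(2)*z + 75*z + 35*sqrt(2)
(2) = (a + 4)*(a - 3*I)*(a + I)^2
(3) = (p + 1)*(p - 8*sqrt(2))*(p + sqrt(2)/2)
(4) = (x - 3)*(x + 5)
(5) = (c - 1)*(c + 4)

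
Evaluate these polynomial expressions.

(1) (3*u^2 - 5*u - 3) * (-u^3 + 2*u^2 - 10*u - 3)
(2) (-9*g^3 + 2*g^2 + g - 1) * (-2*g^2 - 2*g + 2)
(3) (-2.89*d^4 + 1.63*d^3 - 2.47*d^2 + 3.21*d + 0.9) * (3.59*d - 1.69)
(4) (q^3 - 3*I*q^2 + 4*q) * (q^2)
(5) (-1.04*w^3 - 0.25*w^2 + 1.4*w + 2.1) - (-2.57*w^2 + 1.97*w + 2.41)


(1) = -3*u^5 + 11*u^4 - 37*u^3 + 35*u^2 + 45*u + 9
(2) = 18*g^5 + 14*g^4 - 24*g^3 + 4*g^2 + 4*g - 2
(3) = -10.3751*d^5 + 10.7358*d^4 - 11.622*d^3 + 15.6982*d^2 - 2.1939*d - 1.521
(4) = q^5 - 3*I*q^4 + 4*q^3
(5) = -1.04*w^3 + 2.32*w^2 - 0.57*w - 0.31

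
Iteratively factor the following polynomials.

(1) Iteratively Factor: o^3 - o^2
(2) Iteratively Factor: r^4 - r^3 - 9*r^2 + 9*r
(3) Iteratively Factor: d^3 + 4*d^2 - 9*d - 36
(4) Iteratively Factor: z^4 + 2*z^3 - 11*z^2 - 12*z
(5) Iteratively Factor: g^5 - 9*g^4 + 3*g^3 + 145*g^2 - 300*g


(1) = (o - 1)*(o^2) = o*(o - 1)*(o)
(2) = (r - 1)*(r^3 - 9*r) = r*(r - 1)*(r^2 - 9) = r*(r - 3)*(r - 1)*(r + 3)
(3) = (d + 3)*(d^2 + d - 12) = (d - 3)*(d + 3)*(d + 4)
(4) = (z + 1)*(z^3 + z^2 - 12*z) = (z - 3)*(z + 1)*(z^2 + 4*z) = z*(z - 3)*(z + 1)*(z + 4)
(5) = (g - 3)*(g^4 - 6*g^3 - 15*g^2 + 100*g) = g*(g - 3)*(g^3 - 6*g^2 - 15*g + 100) = g*(g - 5)*(g - 3)*(g^2 - g - 20) = g*(g - 5)*(g - 3)*(g + 4)*(g - 5)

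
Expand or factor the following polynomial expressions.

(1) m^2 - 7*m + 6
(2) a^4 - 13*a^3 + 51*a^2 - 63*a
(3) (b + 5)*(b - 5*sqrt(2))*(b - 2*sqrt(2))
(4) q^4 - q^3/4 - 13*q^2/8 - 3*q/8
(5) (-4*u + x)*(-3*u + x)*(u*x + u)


(1) = (m - 6)*(m - 1)
(2) = a*(a - 7)*(a - 3)^2
(3) = b^3 - 7*sqrt(2)*b^2 + 5*b^2 - 35*sqrt(2)*b + 20*b + 100
(4) = q*(q - 3/2)*(q + 1/4)*(q + 1)
(5) = 12*u^3*x + 12*u^3 - 7*u^2*x^2 - 7*u^2*x + u*x^3 + u*x^2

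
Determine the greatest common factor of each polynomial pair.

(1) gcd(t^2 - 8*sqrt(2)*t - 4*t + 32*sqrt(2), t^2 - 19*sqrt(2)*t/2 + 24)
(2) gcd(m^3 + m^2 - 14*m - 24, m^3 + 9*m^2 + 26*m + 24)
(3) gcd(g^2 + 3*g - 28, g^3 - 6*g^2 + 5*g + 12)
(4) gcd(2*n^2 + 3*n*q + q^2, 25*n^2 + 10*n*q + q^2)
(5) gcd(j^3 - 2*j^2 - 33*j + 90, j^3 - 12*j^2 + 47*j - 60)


(1) = gcd((t - 4)*(t - 8*sqrt(2)), (t - 8*sqrt(2))*(t - 3*sqrt(2)/2)) = t - 8*sqrt(2)
(2) = gcd((m - 4)*(m + 2)*(m + 3), (m + 2)*(m + 3)*(m + 4)) = m^2 + 5*m + 6
(3) = gcd((g - 4)*(g + 7), (g - 4)*(g - 3)*(g + 1)) = g - 4
(4) = gcd((n + q)*(2*n + q), (5*n + q)^2) = 1
(5) = gcd((j - 5)*(j - 3)*(j + 6), (j - 5)*(j - 4)*(j - 3)) = j^2 - 8*j + 15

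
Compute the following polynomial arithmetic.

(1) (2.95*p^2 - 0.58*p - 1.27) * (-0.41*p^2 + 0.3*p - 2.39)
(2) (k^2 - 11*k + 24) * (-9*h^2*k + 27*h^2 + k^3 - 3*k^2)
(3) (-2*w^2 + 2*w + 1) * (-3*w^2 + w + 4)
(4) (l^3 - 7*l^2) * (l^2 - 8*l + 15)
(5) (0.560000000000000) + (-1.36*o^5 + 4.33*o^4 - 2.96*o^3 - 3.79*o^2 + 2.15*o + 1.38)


(1) = -1.2095*p^4 + 1.1228*p^3 - 6.7038*p^2 + 1.0052*p + 3.0353
(2) = -9*h^2*k^3 + 126*h^2*k^2 - 513*h^2*k + 648*h^2 + k^5 - 14*k^4 + 57*k^3 - 72*k^2
(3) = 6*w^4 - 8*w^3 - 9*w^2 + 9*w + 4
(4) = l^5 - 15*l^4 + 71*l^3 - 105*l^2
(5) = -1.36*o^5 + 4.33*o^4 - 2.96*o^3 - 3.79*o^2 + 2.15*o + 1.94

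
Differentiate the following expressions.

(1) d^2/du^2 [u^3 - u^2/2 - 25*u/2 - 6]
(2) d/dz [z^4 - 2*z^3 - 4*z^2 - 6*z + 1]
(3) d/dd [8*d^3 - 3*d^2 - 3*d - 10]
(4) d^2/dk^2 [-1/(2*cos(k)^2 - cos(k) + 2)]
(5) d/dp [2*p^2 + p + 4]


(1) = 6*u - 1
(2) = 4*z^3 - 6*z^2 - 8*z - 6
(3) = 24*d^2 - 6*d - 3
(4) = (-16*sin(k)^4 - 7*sin(k)^2 - 19*cos(k)/2 + 3*cos(3*k)/2 + 17)/(2*sin(k)^2 + cos(k) - 4)^3
(5) = 4*p + 1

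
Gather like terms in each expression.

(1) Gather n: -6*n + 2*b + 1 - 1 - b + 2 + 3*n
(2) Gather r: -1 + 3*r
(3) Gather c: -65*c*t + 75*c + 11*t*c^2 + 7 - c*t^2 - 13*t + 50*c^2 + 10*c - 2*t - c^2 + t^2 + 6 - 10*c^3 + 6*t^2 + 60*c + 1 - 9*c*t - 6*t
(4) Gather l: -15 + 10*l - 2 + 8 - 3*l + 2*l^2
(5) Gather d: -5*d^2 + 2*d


(1) = b - 3*n + 2
(2) = 3*r - 1
(3) = -10*c^3 + c^2*(11*t + 49) + c*(-t^2 - 74*t + 145) + 7*t^2 - 21*t + 14
(4) = 2*l^2 + 7*l - 9
(5) = -5*d^2 + 2*d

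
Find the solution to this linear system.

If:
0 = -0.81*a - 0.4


Then:
a = -0.49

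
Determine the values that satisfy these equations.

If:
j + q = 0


Then:
j = -q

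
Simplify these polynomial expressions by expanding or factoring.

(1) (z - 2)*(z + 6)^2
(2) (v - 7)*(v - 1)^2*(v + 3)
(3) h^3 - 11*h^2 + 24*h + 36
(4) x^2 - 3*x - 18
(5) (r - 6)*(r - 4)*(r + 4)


(1) = z^3 + 10*z^2 + 12*z - 72
(2) = v^4 - 6*v^3 - 12*v^2 + 38*v - 21
(3) = (h - 6)^2*(h + 1)
(4) = (x - 6)*(x + 3)
(5) = r^3 - 6*r^2 - 16*r + 96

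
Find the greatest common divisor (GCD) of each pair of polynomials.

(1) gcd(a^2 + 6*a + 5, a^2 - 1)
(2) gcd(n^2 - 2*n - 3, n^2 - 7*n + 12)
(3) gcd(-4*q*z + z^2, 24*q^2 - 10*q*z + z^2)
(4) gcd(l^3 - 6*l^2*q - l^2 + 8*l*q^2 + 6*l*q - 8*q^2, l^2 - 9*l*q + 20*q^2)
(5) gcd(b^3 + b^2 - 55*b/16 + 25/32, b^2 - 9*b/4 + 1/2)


(1) = gcd((a + 1)*(a + 5), (a - 1)*(a + 1)) = a + 1
(2) = gcd((n - 3)*(n + 1), (n - 4)*(n - 3)) = n - 3
(3) = gcd(z*(-4*q + z), (-6*q + z)*(-4*q + z)) = -4*q + z
(4) = gcd((l - 1)*(l - 4*q)*(l - 2*q), (l - 5*q)*(l - 4*q)) = -l + 4*q
(5) = b - 1/4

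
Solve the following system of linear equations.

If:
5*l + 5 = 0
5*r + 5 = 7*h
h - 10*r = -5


Then:
h = 15/13
l = -1
r = 8/13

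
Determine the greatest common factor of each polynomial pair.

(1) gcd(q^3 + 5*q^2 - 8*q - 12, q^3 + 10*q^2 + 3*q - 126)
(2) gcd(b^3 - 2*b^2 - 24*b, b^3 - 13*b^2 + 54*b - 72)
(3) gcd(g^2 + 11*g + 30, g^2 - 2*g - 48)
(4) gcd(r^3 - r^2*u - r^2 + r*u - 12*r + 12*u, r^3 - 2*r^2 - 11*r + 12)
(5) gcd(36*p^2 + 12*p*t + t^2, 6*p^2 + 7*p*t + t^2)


(1) = q + 6
(2) = b - 6
(3) = g + 6
(4) = gcd((r - 4)*(r + 3)*(r - u), (r - 4)*(r - 1)*(r + 3)) = r^2 - r - 12
(5) = 6*p + t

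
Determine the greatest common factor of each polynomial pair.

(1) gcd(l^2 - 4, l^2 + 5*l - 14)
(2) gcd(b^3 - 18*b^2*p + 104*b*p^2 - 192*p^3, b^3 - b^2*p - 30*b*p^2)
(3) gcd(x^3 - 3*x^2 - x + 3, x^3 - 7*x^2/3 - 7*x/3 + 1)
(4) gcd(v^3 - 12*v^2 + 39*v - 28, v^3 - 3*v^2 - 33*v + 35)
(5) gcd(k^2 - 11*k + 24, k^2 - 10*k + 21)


(1) = gcd((l - 2)*(l + 2), (l - 2)*(l + 7)) = l - 2
(2) = gcd((b - 8*p)*(b - 6*p)*(b - 4*p), b*(b - 6*p)*(b + 5*p)) = -b + 6*p
(3) = gcd((x - 3)*(x - 1)*(x + 1), (x - 3)*(x - 1/3)*(x + 1)) = x^2 - 2*x - 3
(4) = v^2 - 8*v + 7
(5) = gcd((k - 8)*(k - 3), (k - 7)*(k - 3)) = k - 3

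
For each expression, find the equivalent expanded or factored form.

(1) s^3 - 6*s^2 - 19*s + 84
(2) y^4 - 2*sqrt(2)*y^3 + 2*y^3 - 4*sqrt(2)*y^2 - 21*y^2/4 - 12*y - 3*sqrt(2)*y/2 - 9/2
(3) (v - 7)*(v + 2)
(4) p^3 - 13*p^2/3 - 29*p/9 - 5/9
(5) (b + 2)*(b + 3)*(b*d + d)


(1) = (s - 7)*(s - 3)*(s + 4)
(2) = (y + 1/2)*(y + 3/2)*(y - 3*sqrt(2))*(y + sqrt(2))
(3) = v^2 - 5*v - 14
(4) = (p - 5)*(p + 1/3)^2
(5) = b^3*d + 6*b^2*d + 11*b*d + 6*d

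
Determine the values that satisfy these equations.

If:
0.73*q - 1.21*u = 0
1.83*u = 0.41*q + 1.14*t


Then:
q = 1.65753424657534*u
t = 1.00913242009132*u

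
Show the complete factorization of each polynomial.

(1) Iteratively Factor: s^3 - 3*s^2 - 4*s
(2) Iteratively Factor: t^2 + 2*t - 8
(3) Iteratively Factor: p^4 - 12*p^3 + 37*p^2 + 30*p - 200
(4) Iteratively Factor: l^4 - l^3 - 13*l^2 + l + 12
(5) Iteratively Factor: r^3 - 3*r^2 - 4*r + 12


(1) = (s - 4)*(s^2 + s) = (s - 4)*(s + 1)*(s)
(2) = (t + 4)*(t - 2)
(3) = (p - 5)*(p^3 - 7*p^2 + 2*p + 40) = (p - 5)^2*(p^2 - 2*p - 8) = (p - 5)^2*(p - 4)*(p + 2)
(4) = (l + 1)*(l^3 - 2*l^2 - 11*l + 12) = (l + 1)*(l + 3)*(l^2 - 5*l + 4) = (l - 1)*(l + 1)*(l + 3)*(l - 4)
(5) = (r + 2)*(r^2 - 5*r + 6) = (r - 2)*(r + 2)*(r - 3)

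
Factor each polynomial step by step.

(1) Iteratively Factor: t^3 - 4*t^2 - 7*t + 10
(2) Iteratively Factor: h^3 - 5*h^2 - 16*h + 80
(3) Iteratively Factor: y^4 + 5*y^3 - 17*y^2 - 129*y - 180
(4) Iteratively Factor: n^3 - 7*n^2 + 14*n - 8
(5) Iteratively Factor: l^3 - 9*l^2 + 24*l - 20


(1) = (t - 1)*(t^2 - 3*t - 10) = (t - 5)*(t - 1)*(t + 2)
(2) = (h - 4)*(h^2 - h - 20) = (h - 4)*(h + 4)*(h - 5)
(3) = (y + 4)*(y^3 + y^2 - 21*y - 45) = (y - 5)*(y + 4)*(y^2 + 6*y + 9) = (y - 5)*(y + 3)*(y + 4)*(y + 3)
(4) = (n - 1)*(n^2 - 6*n + 8) = (n - 4)*(n - 1)*(n - 2)
(5) = (l - 5)*(l^2 - 4*l + 4) = (l - 5)*(l - 2)*(l - 2)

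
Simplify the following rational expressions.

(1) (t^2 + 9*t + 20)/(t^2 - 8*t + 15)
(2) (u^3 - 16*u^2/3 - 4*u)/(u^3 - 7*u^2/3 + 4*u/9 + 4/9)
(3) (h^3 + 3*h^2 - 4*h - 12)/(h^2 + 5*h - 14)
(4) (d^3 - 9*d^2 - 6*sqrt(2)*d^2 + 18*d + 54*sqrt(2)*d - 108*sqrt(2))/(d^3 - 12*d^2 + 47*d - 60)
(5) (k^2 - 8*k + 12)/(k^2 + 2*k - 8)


(1) = (t^2 + 9*t + 20)/(t^2 - 8*t + 15)
(2) = (9*u^3 - 48*u^2 - 36*u)/(9*u^3 - 21*u^2 + 4*u + 4)
(3) = (h^2 + 5*h + 6)/(h + 7)
(4) = (d^2 + d*(-6*sqrt(2) - 6) + 36*sqrt(2))/(d^2 - 9*d + 20)
(5) = (k - 6)/(k + 4)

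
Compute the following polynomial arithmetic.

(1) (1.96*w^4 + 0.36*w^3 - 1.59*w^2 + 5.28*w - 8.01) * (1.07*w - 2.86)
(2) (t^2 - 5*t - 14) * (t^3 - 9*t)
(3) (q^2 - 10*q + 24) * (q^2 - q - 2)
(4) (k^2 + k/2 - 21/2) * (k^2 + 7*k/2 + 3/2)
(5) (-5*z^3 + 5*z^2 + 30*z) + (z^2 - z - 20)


(1) = 2.0972*w^5 - 5.2204*w^4 - 2.7309*w^3 + 10.197*w^2 - 23.6715*w + 22.9086
(2) = t^5 - 5*t^4 - 23*t^3 + 45*t^2 + 126*t
(3) = q^4 - 11*q^3 + 32*q^2 - 4*q - 48
(4) = k^4 + 4*k^3 - 29*k^2/4 - 36*k - 63/4
(5) = -5*z^3 + 6*z^2 + 29*z - 20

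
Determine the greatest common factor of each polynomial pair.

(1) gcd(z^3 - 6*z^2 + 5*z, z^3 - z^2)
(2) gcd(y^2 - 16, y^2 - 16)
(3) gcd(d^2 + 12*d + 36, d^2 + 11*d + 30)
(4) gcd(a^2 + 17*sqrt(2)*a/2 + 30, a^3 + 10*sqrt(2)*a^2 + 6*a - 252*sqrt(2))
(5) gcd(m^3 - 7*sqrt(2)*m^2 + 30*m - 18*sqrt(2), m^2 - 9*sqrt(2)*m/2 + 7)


(1) = gcd(z*(z - 5)*(z - 1), z^2*(z - 1)) = z^2 - z
(2) = y^2 - 16
(3) = d + 6
(4) = gcd((a + 5*sqrt(2)/2)*(a + 6*sqrt(2)), (a - 3*sqrt(2))*(a + 6*sqrt(2))*(a + 7*sqrt(2))) = a + 6*sqrt(2)
(5) = m - sqrt(2)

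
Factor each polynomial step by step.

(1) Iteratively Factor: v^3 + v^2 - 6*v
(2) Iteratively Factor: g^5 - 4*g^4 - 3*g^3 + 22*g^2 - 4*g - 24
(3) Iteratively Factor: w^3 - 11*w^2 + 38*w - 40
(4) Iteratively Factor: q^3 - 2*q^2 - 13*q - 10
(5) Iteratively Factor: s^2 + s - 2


(1) = (v + 3)*(v^2 - 2*v) = v*(v + 3)*(v - 2)
(2) = (g - 3)*(g^4 - g^3 - 6*g^2 + 4*g + 8) = (g - 3)*(g - 2)*(g^3 + g^2 - 4*g - 4) = (g - 3)*(g - 2)*(g + 1)*(g^2 - 4) = (g - 3)*(g - 2)*(g + 1)*(g + 2)*(g - 2)
(3) = (w - 4)*(w^2 - 7*w + 10) = (w - 5)*(w - 4)*(w - 2)
(4) = (q + 1)*(q^2 - 3*q - 10) = (q - 5)*(q + 1)*(q + 2)
(5) = (s - 1)*(s + 2)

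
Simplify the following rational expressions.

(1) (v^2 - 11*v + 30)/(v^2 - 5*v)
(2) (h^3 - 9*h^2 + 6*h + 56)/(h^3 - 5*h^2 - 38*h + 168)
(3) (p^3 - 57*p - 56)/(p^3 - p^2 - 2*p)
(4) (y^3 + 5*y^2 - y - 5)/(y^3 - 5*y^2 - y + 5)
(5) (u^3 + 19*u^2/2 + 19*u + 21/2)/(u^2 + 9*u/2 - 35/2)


(1) = (v - 6)/v
(2) = (h + 2)/(h + 6)
(3) = (p^2 - p - 56)/(p^2 - 2*p)
(4) = (y + 5)/(y - 5)
(5) = (2*u^2 + 5*u + 3)/(2*u - 5)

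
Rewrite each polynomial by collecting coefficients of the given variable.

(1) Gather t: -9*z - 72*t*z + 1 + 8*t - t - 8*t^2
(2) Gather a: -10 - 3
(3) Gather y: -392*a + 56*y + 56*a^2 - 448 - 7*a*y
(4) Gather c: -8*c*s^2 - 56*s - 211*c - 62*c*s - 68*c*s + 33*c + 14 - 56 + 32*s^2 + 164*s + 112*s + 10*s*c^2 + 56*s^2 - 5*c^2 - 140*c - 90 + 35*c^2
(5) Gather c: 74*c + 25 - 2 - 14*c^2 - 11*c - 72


(1) = -8*t^2 + t*(7 - 72*z) - 9*z + 1
(2) = -13
(3) = 56*a^2 - 392*a + y*(56 - 7*a) - 448
(4) = c^2*(10*s + 30) + c*(-8*s^2 - 130*s - 318) + 88*s^2 + 220*s - 132
(5) = -14*c^2 + 63*c - 49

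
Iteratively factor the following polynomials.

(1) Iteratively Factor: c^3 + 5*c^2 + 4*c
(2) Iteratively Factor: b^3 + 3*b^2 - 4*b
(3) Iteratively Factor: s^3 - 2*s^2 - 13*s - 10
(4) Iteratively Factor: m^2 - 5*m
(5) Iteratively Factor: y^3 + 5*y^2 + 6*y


(1) = (c)*(c^2 + 5*c + 4) = c*(c + 4)*(c + 1)
(2) = (b + 4)*(b^2 - b) = (b - 1)*(b + 4)*(b)
(3) = (s + 2)*(s^2 - 4*s - 5) = (s - 5)*(s + 2)*(s + 1)
(4) = (m)*(m - 5)
(5) = (y + 3)*(y^2 + 2*y) = y*(y + 3)*(y + 2)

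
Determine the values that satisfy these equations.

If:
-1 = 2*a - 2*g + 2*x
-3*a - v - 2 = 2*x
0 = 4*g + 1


Then:
a = -x - 3/4
g = -1/4
v = x + 1/4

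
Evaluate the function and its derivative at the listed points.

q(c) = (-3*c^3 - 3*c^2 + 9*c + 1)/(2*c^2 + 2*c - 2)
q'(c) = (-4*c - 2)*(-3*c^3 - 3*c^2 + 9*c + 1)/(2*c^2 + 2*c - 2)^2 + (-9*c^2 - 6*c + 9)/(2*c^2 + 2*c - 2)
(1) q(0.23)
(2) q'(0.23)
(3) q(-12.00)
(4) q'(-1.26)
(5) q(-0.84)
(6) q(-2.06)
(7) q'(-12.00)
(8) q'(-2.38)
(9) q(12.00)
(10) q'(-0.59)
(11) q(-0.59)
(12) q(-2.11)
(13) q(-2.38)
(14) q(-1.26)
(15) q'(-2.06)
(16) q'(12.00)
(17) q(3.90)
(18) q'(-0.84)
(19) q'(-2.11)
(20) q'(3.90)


(1) = -2.00
(2) = -9.06
(3) = 17.73
(4) = -16.99
(5) = 3.04
(6) = -1.71
(7) = -1.52
(8) = -4.97
(9) = -17.76
(10) = -4.06
(11) = 1.91
(12) = -1.18
(13) = 0.66
(14) = 6.77
(15) = -11.62
(16) = -1.52
(17) = -5.18
(18) = -5.21
(19) = -9.69
(20) = -1.66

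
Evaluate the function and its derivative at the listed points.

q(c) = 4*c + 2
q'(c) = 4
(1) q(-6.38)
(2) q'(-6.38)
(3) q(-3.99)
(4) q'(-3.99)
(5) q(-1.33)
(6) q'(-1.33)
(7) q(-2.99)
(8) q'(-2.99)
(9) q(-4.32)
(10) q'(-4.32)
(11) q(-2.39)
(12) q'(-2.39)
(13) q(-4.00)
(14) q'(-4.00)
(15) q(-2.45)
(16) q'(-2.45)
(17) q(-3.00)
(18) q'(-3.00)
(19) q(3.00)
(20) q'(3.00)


(1) = -23.52
(2) = 4.00
(3) = -13.96
(4) = 4.00
(5) = -3.32
(6) = 4.00
(7) = -9.96
(8) = 4.00
(9) = -15.28
(10) = 4.00
(11) = -7.56
(12) = 4.00
(13) = -14.00
(14) = 4.00
(15) = -7.80
(16) = 4.00
(17) = -10.00
(18) = 4.00
(19) = 14.00
(20) = 4.00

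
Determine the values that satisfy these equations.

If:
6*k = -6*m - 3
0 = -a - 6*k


Then:
a = 6*m + 3
k = -m - 1/2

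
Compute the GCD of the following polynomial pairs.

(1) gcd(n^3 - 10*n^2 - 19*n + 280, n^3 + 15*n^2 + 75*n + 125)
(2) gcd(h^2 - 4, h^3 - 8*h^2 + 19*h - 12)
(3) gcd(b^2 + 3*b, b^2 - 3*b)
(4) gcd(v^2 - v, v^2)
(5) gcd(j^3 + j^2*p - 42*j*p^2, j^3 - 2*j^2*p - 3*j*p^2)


(1) = gcd((n - 8)*(n - 7)*(n + 5), (n + 5)^3) = n + 5
(2) = gcd((h - 2)*(h + 2), (h - 4)*(h - 3)*(h - 1)) = 1
(3) = b
(4) = v
(5) = j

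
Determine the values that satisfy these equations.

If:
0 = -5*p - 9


Then:
p = -9/5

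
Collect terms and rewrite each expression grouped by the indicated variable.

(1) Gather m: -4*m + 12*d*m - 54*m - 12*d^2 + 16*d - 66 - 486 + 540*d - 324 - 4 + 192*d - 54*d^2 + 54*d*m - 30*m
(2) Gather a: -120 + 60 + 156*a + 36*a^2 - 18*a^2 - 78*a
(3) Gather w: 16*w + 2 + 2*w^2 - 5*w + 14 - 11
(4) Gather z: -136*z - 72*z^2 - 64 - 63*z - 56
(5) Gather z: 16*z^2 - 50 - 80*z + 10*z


(1) = -66*d^2 + 748*d + m*(66*d - 88) - 880
(2) = 18*a^2 + 78*a - 60
(3) = 2*w^2 + 11*w + 5
(4) = -72*z^2 - 199*z - 120
(5) = 16*z^2 - 70*z - 50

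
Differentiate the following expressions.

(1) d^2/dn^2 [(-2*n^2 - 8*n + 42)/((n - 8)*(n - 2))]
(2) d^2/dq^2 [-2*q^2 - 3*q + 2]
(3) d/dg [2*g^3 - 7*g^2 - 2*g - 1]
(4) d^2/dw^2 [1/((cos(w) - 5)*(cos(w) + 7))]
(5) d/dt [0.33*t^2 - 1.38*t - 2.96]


(1) = 4*(-14*n^3 + 111*n^2 - 438*n + 868)/(n^6 - 30*n^5 + 348*n^4 - 1960*n^3 + 5568*n^2 - 7680*n + 4096)
(2) = -4
(3) = 6*g^2 - 14*g - 2
(4) = (-4*sin(w)^4 + 146*sin(w)^2 - 125*cos(w)/2 - 3*cos(3*w)/2 - 64)/((cos(w) - 5)^3*(cos(w) + 7)^3)
(5) = 0.66*t - 1.38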